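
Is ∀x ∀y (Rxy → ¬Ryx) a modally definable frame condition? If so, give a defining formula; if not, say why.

No

Modal frame validity is preserved under surjective bounded morphisms.
The 3-cycle (worlds w0,w1,w2 with w0→w1→w2→w0) is asymmetric. Mapping every world to a single reflexive point • is a surjective bounded morphism, and the reflexive point is not asymmetric (R•• but asymmetry requires ¬R••).
Hence asymmetry is not modally definable.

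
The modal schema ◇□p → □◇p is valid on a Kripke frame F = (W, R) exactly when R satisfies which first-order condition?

Suppose ◇□p→□◇p is valid. Take Rxy, Rxz and set V(p)={w : Ryw}. Then □p at y so ◇□p at x, so □◇p at x, so ◇p at z, giving w with Rzw and Ryw.

Convergence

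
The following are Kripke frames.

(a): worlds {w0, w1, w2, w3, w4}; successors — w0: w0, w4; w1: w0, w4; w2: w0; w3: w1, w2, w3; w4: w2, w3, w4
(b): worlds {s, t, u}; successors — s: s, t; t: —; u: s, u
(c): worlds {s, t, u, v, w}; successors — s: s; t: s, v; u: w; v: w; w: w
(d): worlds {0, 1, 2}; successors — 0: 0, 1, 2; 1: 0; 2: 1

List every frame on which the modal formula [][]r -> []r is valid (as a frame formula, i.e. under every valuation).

(a), (b)

Frame correspondent (Sahlqvist): forall x forall y (Rxy -> exists z (Rxz & Rzy)) — i.e. density.
(a): ✓.
(b): ✓.
(c): fails — Rtv but no z with Rtz and Rzv.
(d): fails — R21 but no z with R2z and Rz1.
Valid on: (a), (b).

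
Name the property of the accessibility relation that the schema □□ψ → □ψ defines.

density

Suppose □□ψ→□ψ is valid. Take Rxy and set V(ψ)={w : xR²w}. Then □□ψ at x, so □ψ at x, so ψ at y, i.e. ∃z(Rxz∧Rzy).
The converse is a direct semantic check.
Frame condition: ∀x ∀y (Rxy → ∃z (Rxz ∧ Rzy)).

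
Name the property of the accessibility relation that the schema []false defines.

emptiness of R

□⊥ is valid iff no world has any successor (otherwise □⊥ fails at any world with one).
Conversely, any frame satisfying forall x forall y ~Rxy validates the schema.
Frame condition: forall x forall y ~Rxy.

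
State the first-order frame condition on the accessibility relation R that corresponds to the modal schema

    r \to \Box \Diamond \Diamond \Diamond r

\forall x \forall z (xRz \to \exists w (x = w \wedge z R^3 w))

This is a Sahlqvist (Geach-type) schema ◇^0□^0r → □^1◇^3r.
First-order correspondent: \forall x \forall z (xRz \to \exists w (x = w \wedge z R^3 w)).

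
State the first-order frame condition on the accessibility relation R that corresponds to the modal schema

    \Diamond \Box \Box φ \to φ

\forall x \forall y (xRy \to \exists w (y R^2 w \wedge x = w))

This is a Sahlqvist (Geach-type) schema ◇^1□^2φ → □^0◇^0φ.
Minimal-valuation argument: fix x; take any y with xR^1y and any z with xR^0z. Set V(φ) to the set of worlds R-reachable from y in exactly 2 steps. Then □^2φ holds at y, so the antecedent holds at x; validity forces ◇^0φ at z, giving a w with zR^0w and yR^2w.
First-order correspondent: \forall x \forall y (xRy \to \exists w (y R^2 w \wedge x = w)).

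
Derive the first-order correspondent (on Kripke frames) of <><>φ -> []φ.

This is a Sahlqvist (Geach-type) schema ◇^2□^0φ → □^1◇^0φ.
First-order correspondent: forall x forall y forall z ((x R^2 y & xRz) -> exists w (y = w & z = w)).

forall x forall y forall z ((x R^2 y & xRz) -> exists w (y = w & z = w))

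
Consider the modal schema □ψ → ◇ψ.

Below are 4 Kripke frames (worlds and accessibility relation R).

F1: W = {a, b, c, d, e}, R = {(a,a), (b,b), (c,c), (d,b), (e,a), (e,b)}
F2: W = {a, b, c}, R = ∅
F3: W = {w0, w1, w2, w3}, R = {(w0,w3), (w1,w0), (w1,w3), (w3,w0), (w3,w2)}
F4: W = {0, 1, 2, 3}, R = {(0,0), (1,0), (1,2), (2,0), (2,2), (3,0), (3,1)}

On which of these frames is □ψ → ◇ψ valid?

This is the axiom for seriality; its first-order frame correspondent is ∀x ∃y Rxy.
F1: condition met.
F2: fails — world a has no successor.
F3: fails — world w2 has no successor.
F4: condition met.
Valid on: F1, F4.

F1, F4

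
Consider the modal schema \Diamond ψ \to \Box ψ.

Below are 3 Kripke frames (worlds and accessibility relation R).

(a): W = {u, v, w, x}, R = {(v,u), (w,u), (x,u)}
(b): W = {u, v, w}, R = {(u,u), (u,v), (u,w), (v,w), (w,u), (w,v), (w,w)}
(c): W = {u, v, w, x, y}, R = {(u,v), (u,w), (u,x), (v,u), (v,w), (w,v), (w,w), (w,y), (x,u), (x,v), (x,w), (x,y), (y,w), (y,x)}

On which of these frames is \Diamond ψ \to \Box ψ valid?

(a)

Frame correspondent (Sahlqvist): \forall x \forall y \forall z (Rxy \wedge Rxz \to y = z) — i.e. partial functionality.
(a): satisfies the condition.
(b): fails — u sees both u and v.
(c): fails — u sees both v and w.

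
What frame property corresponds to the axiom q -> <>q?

Replacing q by ¬q and contraposing gives the equivalent schema □q → q.
Suppose □q→q is valid. At any x set V(q)={w : Rxw}. Then □q holds at x, so q holds at x, i.e. Rxx.
The converse is a direct semantic check.
Frame condition: forall x Rxx.

reflexivity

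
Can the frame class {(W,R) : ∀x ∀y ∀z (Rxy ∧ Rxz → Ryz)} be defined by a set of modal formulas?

Yes: it is the Euclidean property, defined by the 5 schema ◇r → □◇r.
Suppose ◇r→□◇r is valid. Take Rxy, Rxz and set V(r)={y}. Then ◇r at x, so □◇r at x, so ◇r at z, so some w with Rzw has r; w=y, i.e. Rzy. By symmetry of the argument, Ryz.

Yes — defined by ◇r → □◇r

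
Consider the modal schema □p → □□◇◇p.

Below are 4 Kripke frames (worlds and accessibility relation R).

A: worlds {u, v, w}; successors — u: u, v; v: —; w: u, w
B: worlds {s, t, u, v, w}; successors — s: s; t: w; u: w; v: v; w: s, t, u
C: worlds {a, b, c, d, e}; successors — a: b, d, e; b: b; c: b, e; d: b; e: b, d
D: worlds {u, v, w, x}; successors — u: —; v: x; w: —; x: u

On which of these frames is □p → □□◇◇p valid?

C

This is the axiom for a generalized confluence (Geach) condition; its first-order frame correspondent is ∀x ∀z (xR²z → ∃w (xRw ∧ zR²w)).
A: fails — uR²v but no t with uRt and vR²t.
B: fails — tR²s but no w* with tRw* and sR²w*.
C: holds.
D: fails — vR²u but no t with vRt and uR²t.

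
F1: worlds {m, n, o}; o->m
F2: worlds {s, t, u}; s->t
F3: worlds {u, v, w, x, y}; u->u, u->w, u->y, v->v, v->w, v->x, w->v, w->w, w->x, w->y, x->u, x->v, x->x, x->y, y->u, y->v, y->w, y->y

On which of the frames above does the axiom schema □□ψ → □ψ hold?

This is the axiom for density; its first-order frame correspondent is ∀x ∀y (Rxy → ∃z (Rxz ∧ Rzy)).
F1: fails — Rom but no z with Roz and Rzm.
F2: fails — Rst but no z with Rsz and Rzt.
F3: satisfies the condition.

F3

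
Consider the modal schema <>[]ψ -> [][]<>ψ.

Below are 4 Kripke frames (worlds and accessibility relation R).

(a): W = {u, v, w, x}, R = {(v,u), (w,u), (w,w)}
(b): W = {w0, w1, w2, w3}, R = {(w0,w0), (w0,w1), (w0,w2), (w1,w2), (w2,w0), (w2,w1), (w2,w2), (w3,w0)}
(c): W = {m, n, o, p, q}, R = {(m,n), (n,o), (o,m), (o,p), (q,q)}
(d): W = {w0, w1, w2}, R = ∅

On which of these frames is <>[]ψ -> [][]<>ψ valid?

(b), (d)

Frame correspondent (Sahlqvist): forall x forall y forall z ((xRy & x R^2 z) -> exists w (yRw & zRw)) — i.e. a generalized confluence (Geach) condition.
(a): fails — wRu, wR²u but no t with uRt and uRt.
(b): ✓.
(c): fails — mRn, mR²o but no w with nRw and oRw.
(d): ✓.
Valid on: (b), (d).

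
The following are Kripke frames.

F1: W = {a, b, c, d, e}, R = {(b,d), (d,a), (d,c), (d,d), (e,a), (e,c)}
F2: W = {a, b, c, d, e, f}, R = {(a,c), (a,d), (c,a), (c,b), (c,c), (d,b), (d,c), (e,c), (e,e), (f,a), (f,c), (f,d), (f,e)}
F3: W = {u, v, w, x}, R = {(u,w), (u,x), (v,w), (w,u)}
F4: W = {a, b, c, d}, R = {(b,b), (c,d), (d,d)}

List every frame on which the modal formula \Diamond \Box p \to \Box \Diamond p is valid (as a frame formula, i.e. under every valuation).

F4

Frame correspondent (Sahlqvist): \forall x \forall y \forall z (Rxy \wedge Rxz \to \exists w (Ryw \wedge Rzw)) — i.e. convergence.
F1: fails — Rdc and Rdc but c and c have no common successor.
F2: fails — Rcc and Rcb but c and b have no common successor.
F3: fails — Ruw and Rux but w and x have no common successor.
F4: satisfies the condition.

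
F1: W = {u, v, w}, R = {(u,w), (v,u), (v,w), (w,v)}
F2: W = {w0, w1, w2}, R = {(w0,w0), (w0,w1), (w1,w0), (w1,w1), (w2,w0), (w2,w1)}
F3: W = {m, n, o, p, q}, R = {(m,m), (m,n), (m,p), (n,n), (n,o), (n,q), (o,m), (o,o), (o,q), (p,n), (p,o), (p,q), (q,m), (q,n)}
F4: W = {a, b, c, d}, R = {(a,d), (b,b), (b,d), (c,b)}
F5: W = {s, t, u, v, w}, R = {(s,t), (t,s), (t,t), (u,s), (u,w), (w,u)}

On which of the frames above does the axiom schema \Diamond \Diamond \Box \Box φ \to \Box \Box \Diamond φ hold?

F2, F3

The schema corresponds to a generalized confluence (Geach) condition: \forall x \forall y \forall z ((x R^2 y \wedge x R^2 z) \to \exists w (y R^2 w \wedge zRw)).
F1: fails — vR²w, vR²w but no t with wR²t and wRt.
F2: condition met.
F3: condition met.
F4: fails — bR²b, bR²d but no w with bR²w and dRw.
F5: fails — uR²u, uR²u but no w* with uR²w* and uRw*.
Valid on: F2, F3.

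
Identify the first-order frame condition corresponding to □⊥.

□⊥ is valid iff no world has any successor (otherwise □⊥ fails at any world with one).

Emptiness of R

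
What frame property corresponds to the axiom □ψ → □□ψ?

Transitivity

This schema is the 4 axiom.
Its frame correspondent is transitivity — ∀x ∀y ∀z (Rxy ∧ Ryz → Rxz).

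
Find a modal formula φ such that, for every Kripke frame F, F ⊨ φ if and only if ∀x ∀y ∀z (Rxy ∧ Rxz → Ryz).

◇ψ → □◇ψ

The condition is the Euclidean property. The 5 schema ◇ψ → □◇ψ defines it.
Suppose ◇ψ→□◇ψ is valid. Take Rxy, Rxz and set V(ψ)={y}. Then ◇ψ at x, so □◇ψ at x, so ◇ψ at z, so some w with Rzw has ψ; w=y, i.e. Rzy. By symmetry of the argument, Ryz.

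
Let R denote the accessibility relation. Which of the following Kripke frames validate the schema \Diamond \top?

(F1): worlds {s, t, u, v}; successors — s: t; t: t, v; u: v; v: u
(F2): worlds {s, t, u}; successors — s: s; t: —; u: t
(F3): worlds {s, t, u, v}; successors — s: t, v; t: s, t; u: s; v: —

This is the axiom for seriality; its first-order frame correspondent is \forall x \exists y Rxy.
(F1): holds.
(F2): fails — world t has no successor.
(F3): fails — world v has no successor.
Valid on: (F1).

(F1)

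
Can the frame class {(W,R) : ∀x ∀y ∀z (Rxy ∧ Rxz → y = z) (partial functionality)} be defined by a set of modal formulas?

Yes, by ◇q → □q

The condition is partial functionality. A defining modal formula is ◇q → □q.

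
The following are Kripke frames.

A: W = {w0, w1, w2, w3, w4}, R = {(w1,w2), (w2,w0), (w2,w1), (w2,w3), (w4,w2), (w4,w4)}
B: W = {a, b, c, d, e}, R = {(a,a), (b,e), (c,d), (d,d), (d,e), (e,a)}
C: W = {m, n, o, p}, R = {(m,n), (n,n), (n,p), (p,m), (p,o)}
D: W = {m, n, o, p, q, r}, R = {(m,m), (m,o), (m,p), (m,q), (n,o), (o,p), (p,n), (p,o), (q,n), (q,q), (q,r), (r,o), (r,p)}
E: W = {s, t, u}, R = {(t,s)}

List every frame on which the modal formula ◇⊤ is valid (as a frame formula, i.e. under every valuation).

B, D

Frame correspondent (Sahlqvist): ∀x ∃y Rxy — i.e. seriality.
A: fails — world w0 has no successor.
B: ✓.
C: fails — world o has no successor.
D: ✓.
E: fails — world s has no successor.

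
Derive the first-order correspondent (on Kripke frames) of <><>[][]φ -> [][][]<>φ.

This is a Sahlqvist (Geach-type) schema ◇^2□^2φ → □^3◇^1φ.
Minimal-valuation argument: fix x; take any y with xR^2y and any z with xR^3z. Set V(φ) to the set of worlds R-reachable from y in exactly 2 steps. Then □^2φ holds at y, so the antecedent holds at x; validity forces ◇^1φ at z, giving a w with zR^1w and yR^2w.
First-order correspondent: forall x forall y forall z ((x R^2 y & x R^3 z) -> exists w (y R^2 w & zRw)).

forall x forall y forall z ((x R^2 y & x R^3 z) -> exists w (y R^2 w & zRw))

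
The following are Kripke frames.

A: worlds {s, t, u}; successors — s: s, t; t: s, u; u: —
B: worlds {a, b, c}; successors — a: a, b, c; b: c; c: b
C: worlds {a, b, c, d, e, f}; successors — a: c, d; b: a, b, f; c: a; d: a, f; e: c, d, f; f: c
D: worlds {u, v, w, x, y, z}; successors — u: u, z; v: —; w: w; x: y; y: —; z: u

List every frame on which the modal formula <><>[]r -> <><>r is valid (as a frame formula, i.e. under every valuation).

D

The schema corresponds to a generalized confluence (Geach) condition: forall x forall y (x R^2 y -> exists w (yRw & x R^2 w)).
A: fails — sR²u but no w with uRw and sR²w.
B: fails — bR²b but no w with bRw and bR²w.
C: fails — aR²a but no w with aRw and aR²w.
D: ✓.
Valid on: D.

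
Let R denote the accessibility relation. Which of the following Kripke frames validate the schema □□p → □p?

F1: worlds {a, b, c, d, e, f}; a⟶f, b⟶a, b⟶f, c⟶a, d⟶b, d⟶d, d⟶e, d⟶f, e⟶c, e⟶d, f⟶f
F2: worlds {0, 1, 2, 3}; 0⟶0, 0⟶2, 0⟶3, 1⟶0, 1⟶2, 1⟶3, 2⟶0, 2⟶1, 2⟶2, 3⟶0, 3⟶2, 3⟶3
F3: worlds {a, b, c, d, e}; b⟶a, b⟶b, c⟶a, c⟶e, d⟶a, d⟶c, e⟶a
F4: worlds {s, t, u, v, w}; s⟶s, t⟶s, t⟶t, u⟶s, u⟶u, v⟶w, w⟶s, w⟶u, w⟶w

The schema corresponds to density: ∀x ∀y (Rxy → ∃z (Rxz ∧ Rzy)).
F1: fails — Rec but no z with Rez and Rzc.
F2: condition met.
F3: fails — Rdc but no z with Rdz and Rzc.
F4: condition met.

F2, F4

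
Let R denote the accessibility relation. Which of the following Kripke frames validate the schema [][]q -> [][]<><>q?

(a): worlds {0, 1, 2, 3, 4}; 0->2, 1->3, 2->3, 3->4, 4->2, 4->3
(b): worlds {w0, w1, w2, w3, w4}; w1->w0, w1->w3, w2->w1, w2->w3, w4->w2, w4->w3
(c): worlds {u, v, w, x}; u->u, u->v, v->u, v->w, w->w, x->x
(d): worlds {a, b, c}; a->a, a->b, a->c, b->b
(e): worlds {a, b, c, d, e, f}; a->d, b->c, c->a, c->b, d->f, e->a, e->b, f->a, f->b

(c)

This is the axiom for a generalized confluence (Geach) condition; its first-order frame correspondent is forall x forall z (x R^2 z -> exists w (x R^2 w & z R^2 w)).
(a): fails — 3R²2 but no w with 3R²w and 2R²w.
(b): fails — w2R²w0 but no w with w2R²w and w0R²w.
(c): condition met.
(d): fails — aR²c but no w with aR²w and cR²w.
(e): fails — aR²f but no w with aR²w and fR²w.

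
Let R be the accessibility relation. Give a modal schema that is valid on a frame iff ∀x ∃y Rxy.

□ψ → ◇ψ

The condition is seriality. The D schema □ψ → ◇ψ defines it.
Suppose □ψ→◇ψ is valid. At any x set V(ψ)=W. Then □ψ at x, so ◇ψ at x, so x has a successor.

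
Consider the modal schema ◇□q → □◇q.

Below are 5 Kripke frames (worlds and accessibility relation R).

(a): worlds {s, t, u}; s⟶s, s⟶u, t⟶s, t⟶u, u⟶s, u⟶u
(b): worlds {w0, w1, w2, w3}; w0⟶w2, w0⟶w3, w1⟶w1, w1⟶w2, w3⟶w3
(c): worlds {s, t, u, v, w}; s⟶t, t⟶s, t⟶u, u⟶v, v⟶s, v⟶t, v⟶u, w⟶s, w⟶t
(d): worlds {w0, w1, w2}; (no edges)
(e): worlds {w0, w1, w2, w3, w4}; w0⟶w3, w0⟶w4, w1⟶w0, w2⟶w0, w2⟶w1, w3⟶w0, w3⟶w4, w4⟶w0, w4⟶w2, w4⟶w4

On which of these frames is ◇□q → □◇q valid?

(a), (d)

Frame correspondent (Sahlqvist): ∀x ∀y ∀z (Rxy ∧ Rxz → ∃w (Ryw ∧ Rzw)) — i.e. convergence.
(a): satisfies the condition.
(b): fails — Rw0w2 and Rw0w2 but w2 and w2 have no common successor.
(c): fails — Rts and Rtu but s and u have no common successor.
(d): satisfies the condition.
(e): fails — Rw2w0 and Rw2w1 but w0 and w1 have no common successor.
Valid on: (a), (d).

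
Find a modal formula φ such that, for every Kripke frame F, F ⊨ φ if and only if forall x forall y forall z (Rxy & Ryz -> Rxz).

The condition is transitivity. The 4 schema □r → □□r defines it.
Suppose □r→□□r is valid. Take Rxy, Ryz and set V(r)={w : Rxw}. Then □r at x, so □□r at x, so □r at y, so r at z, i.e. Rxz.

□r → □□r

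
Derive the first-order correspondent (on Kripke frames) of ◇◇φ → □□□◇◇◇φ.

This is a Sahlqvist (Geach-type) schema ◇^2□^0φ → □^3◇^3φ.
Minimal-valuation argument: fix x; take any y with xR^2y and any z with xR^3z. Set V(φ) to the set of worlds R-reachable from y in exactly 0 steps. Then □^0φ holds at y, so the antecedent holds at x; validity forces ◇^3φ at z, giving a w with zR^3w and yR^0w.
First-order correspondent: ∀x ∀y ∀z ((xR²y ∧ xR³z) → ∃w (y = w ∧ zR³w)).

∀x ∀y ∀z ((xR²y ∧ xR³z) → ∃w (y = w ∧ zR³w))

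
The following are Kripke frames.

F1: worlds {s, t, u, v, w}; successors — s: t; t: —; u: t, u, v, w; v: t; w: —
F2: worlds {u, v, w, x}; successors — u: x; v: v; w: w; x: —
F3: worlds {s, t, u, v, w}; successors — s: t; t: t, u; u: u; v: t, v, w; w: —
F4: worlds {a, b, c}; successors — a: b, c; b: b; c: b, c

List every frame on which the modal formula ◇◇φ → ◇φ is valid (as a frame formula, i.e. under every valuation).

F1, F2, F4

The schema corresponds to transitivity: ∀x ∀y ∀z (Rxy ∧ Ryz → Rxz).
F1: ✓.
F2: ✓.
F3: fails — Rvt and Rtu but not Rvu.
F4: ✓.
Valid on: F1, F2, F4.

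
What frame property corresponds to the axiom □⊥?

This is the Ver axiom.
It corresponds to emptiness of R: ∀x ∀y ¬Rxy.

Emptiness of R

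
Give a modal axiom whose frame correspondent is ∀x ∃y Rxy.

□ψ → ◇ψ

A defining formula is □ψ → ◇ψ (the D axiom).
Suppose □ψ→◇ψ is valid. At any x set V(ψ)=W. Then □ψ at x, so ◇ψ at x, so x has a successor.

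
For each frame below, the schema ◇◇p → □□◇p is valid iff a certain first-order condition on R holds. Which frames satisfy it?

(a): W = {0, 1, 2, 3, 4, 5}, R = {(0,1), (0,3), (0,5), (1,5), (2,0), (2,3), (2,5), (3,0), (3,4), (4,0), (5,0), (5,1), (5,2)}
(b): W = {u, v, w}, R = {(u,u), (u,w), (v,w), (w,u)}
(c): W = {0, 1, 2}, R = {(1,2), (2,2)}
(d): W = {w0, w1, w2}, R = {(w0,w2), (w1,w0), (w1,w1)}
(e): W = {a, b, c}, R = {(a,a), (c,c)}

This is the axiom for a generalized confluence (Geach) condition; its first-order frame correspondent is ∀x ∀y ∀z ((xR²y ∧ xR²z) → ∃w (y = w ∧ zRw)).
(a): fails — 0R²0, 0R²0 but no w with 0=w and 0Rw.
(b): fails — uR²w, uR²w but no t with w=t and wRt.
(c): satisfies the condition.
(d): fails — w1R²w0, w1R²w0 but no w with w0=w and w0Rw.
(e): satisfies the condition.

(c), (e)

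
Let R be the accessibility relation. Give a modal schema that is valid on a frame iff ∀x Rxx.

The condition is reflexivity. The T schema □p → p defines it.

□p → p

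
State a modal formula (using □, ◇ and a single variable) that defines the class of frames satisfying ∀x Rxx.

□q → q

The condition is reflexivity. The T schema □q → q defines it.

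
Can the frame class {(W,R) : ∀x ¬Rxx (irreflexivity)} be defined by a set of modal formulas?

Any modally definable frame class is closed under surjective bounded morphisms.
The 3-cycle (worlds a,b,c with a→b→c→a) is irreflexive, and the map sending every world to a single reflexive point • is a surjective bounded morphism (forth: every edge maps to (•,•); back: every world has a successor). So any modal formula valid on the 3-cycle is also valid on the reflexive point, which is not irreflexive.
Hence irreflexivity is not modally definable.

Not definable by any modal formula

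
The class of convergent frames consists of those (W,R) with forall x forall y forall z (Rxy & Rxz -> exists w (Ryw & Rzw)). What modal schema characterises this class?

The condition is convergence. The .2 schema ◇□q → □◇q defines it.
Suppose ◇□q→□◇q is valid. Take Rxy, Rxz and set V(q)={w : Ryw}. Then □q at y so ◇□q at x, so □◇q at x, so ◇q at z, giving w with Rzw and Ryw.

◇□q → □◇q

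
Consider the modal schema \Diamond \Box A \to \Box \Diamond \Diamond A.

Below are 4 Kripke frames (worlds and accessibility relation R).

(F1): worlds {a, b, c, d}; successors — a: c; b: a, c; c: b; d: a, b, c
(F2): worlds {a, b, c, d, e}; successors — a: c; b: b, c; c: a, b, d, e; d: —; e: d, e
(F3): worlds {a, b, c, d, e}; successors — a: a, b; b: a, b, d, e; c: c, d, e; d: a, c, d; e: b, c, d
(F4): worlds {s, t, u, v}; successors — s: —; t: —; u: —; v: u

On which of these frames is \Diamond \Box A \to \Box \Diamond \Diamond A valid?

The schema corresponds to a generalized confluence (Geach) condition: \forall x \forall y \forall z ((xRy \wedge xRz) \to \exists w (yRw \wedge z R^2 w)).
(F1): fails — aRc, aRc but no w with cRw and cR²w.
(F2): fails — cRa, cRa but no w with aRw and aR²w.
(F3): satisfies the condition.
(F4): fails — vRu, vRu but no w with uRw and uR²w.
Valid on: (F3).

(F3)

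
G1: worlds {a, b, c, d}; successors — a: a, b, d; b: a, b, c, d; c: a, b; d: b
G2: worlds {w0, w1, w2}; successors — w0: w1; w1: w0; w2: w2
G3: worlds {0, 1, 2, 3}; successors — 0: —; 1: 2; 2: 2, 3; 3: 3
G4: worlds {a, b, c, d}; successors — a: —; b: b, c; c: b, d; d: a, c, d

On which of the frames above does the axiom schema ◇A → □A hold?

The schema corresponds to partial functionality: ∀x ∀y ∀z (Rxy ∧ Rxz → y = z).
G1: fails — a sees both a and b.
G2: condition met.
G3: fails — 2 sees both 2 and 3.
G4: fails — b sees both b and c.
Valid on: G2.

G2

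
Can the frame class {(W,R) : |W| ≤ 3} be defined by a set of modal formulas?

No — not modally definable

If a class were modally definable it would be closed under disjoint unions (Goldblatt–Thomason).
Any modal formula valid on each of 4 disjoint one-world frames is valid on their disjoint union (validity is preserved under disjoint unions). Each one-world frame has |W|=1≤3, but the union has |W|=4.
So the class is not modally definable.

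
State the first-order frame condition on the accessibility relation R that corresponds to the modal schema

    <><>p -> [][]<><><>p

This is a Sahlqvist (Geach-type) schema ◇^2□^0p → □^2◇^3p.
First-order correspondent: forall x forall y forall z ((x R^2 y & x R^2 z) -> exists w (y = w & z R^3 w)).

forall x forall y forall z ((x R^2 y & x R^2 z) -> exists w (y = w & z R^3 w))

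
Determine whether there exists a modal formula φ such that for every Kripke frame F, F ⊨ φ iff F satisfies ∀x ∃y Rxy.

This is a Sahlqvist condition; the D axiom □p → ◇p defines it.
Suppose □p→◇p is valid. At any x set V(p)=W. Then □p at x, so ◇p at x, so x has a successor.

Yes — defined by □p → ◇p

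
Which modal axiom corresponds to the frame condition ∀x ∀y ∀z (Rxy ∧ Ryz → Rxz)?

□ψ → □□ψ

This is transitivity; the standard corresponding axiom is 4: □ψ → □□ψ.
Suppose □ψ→□□ψ is valid. Take Rxy, Ryz and set V(ψ)={w : Rxw}. Then □ψ at x, so □□ψ at x, so □ψ at y, so ψ at z, i.e. Rxz.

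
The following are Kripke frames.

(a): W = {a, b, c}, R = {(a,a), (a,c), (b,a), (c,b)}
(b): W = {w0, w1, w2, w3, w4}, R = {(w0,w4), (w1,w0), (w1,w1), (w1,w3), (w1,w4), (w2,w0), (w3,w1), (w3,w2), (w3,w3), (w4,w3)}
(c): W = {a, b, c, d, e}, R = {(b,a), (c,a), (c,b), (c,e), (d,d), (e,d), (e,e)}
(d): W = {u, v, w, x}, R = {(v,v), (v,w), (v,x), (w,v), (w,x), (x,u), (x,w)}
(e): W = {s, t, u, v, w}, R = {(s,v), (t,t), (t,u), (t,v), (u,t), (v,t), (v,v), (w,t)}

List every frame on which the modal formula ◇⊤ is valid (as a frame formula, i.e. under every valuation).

(a), (b), (e)

Frame correspondent (Sahlqvist): ∀x ∃y Rxy — i.e. seriality.
(a): ✓.
(b): ✓.
(c): fails — world a has no successor.
(d): fails — world u has no successor.
(e): ✓.
Valid on: (a), (b), (e).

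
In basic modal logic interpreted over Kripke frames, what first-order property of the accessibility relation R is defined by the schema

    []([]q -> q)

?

Suppose □(□q→q) is valid. Take Rxy and set V(q)={w : Ryw}. Then at y, □q holds; since □(□q→q) at x, □q→q at y, so q at y, i.e. Ryy.
Conversely, any frame satisfying forall x forall y (Rxy -> Ryy) validates the schema.
Frame condition: forall x forall y (Rxy -> Ryy).

shift-reflexivity: forall x forall y (Rxy -> Ryy)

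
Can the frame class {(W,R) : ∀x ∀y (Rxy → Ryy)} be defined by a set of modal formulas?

This is a Sahlqvist condition; the T□ axiom □(□p → p) defines it.
Suppose □(□p→p) is valid. Take Rxy and set V(p)={w : Ryw}. Then at y, □p holds; since □(□p→p) at x, □p→p at y, so p at y, i.e. Ryy.

Yes, by □(□p → p)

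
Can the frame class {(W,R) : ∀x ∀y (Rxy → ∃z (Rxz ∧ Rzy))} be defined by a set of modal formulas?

This is a Sahlqvist condition; the C4 axiom □□r → □r defines it.
Suppose □□r→□r is valid. Take Rxy and set V(r)={w : xR²w}. Then □□r at x, so □r at x, so r at y, i.e. ∃z(Rxz∧Rzy).

Yes, by □□r → □r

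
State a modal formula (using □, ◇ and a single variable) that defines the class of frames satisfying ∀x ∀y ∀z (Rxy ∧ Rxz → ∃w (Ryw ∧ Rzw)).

◇□p → □◇p

A defining formula is ◇□p → □◇p (the .2 axiom).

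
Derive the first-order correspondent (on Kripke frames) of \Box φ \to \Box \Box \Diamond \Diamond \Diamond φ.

This is a Sahlqvist (Geach-type) schema ◇^0□^1φ → □^2◇^3φ.
Minimal-valuation argument: fix x; take any y with xR^0y and any z with xR^2z. Set V(φ) to the set of worlds R-reachable from y in exactly 1 step. Then □^1φ holds at y, so the antecedent holds at x; validity forces ◇^3φ at z, giving a w with zR^3w and yR^1w.
First-order correspondent: \forall x \forall z (x R^2 z \to \exists w (xRw \wedge z R^3 w)).

\forall x \forall z (x R^2 z \to \exists w (xRw \wedge z R^3 w))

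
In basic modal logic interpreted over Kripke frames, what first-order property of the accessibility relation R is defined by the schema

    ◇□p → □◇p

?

Suppose ◇□p→□◇p is valid. Take Rxy, Rxz and set V(p)={w : Ryw}. Then □p at y so ◇□p at x, so □◇p at x, so ◇p at z, giving w with Rzw and Ryw.

Convergence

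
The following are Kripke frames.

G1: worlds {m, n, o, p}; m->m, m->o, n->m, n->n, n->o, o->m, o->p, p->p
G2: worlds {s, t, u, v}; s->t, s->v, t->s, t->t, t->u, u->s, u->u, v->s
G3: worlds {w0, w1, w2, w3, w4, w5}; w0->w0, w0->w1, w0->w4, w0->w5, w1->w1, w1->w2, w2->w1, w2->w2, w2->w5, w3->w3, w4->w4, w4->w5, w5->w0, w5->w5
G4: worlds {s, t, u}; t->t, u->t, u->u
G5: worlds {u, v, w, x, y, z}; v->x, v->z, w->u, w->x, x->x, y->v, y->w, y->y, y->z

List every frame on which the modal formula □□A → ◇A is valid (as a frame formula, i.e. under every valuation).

Frame correspondent (Sahlqvist): ∀x ∃w (xR²w ∧ xRw) — i.e. a generalized confluence (Geach) condition.
G1: holds.
G2: fails — at v but no w with vR²w and vRw.
G3: holds.
G4: fails — at s but no w with sR²w and sRw.
G5: fails — at u but no t with uR²t and uRt.
Valid on: G1, G3.

G1, G3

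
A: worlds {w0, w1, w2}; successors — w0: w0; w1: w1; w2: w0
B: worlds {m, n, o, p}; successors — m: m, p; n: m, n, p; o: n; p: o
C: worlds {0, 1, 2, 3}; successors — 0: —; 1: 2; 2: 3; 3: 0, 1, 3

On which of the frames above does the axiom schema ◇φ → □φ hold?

A

This is the axiom for partial functionality; its first-order frame correspondent is ∀x ∀y ∀z (Rxy ∧ Rxz → y = z).
A: condition met.
B: fails — m sees both m and p.
C: fails — 3 sees both 0 and 1.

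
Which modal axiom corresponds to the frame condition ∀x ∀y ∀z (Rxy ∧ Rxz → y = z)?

◇ψ → □ψ

The condition is partial functionality. The CD schema ◇ψ → □ψ defines it.
Suppose ◇ψ→□ψ is valid. Take Rxy, Rxz and set V(ψ)={y}. Then ◇ψ at x, so □ψ at x, so ψ at z, i.e. z=y.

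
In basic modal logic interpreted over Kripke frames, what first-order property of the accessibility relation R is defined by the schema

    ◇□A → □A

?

This is a form of the 5 axiom.
Its frame correspondent is the Euclidean property — ∀x ∀y ∀z (Rxy ∧ Rxz → Ryz).

the Euclidean property: ∀x ∀y ∀z (Rxy ∧ Rxz → Ryz)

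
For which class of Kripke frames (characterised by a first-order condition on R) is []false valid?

Emptiness of R

□⊥ is valid iff no world has any successor (otherwise □⊥ fails at any world with one).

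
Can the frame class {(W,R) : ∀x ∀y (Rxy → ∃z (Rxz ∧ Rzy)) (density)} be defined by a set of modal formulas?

Yes, by □□r → □r

This is a Sahlqvist condition; the C4 axiom □□r → □r defines it.
Suppose □□r→□r is valid. Take Rxy and set V(r)={w : xR²w}. Then □□r at x, so □r at x, so r at y, i.e. ∃z(Rxz∧Rzy).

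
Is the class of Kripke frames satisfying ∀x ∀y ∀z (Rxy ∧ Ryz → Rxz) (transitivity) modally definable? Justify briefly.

Yes — defined by □p → □□p

The condition is transitivity. A defining modal formula is □p → □□p.
Suppose □p→□□p is valid. Take Rxy, Ryz and set V(p)={w : Rxw}. Then □p at x, so □□p at x, so □p at y, so p at z, i.e. Rxz.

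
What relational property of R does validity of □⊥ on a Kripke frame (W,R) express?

Emptiness of R

□⊥ is valid iff no world has any successor (otherwise □⊥ fails at any world with one).
The converse is a direct semantic check.
Frame condition: ∀x ∀y ¬Rxy.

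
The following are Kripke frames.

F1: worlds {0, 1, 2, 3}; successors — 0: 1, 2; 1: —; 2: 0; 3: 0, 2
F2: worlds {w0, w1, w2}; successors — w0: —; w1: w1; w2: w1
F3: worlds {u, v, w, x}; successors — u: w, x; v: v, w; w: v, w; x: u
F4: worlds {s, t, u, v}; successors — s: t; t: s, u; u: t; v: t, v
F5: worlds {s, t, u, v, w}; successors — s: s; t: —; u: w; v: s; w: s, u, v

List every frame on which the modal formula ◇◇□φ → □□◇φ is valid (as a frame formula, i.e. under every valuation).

F2

This is the axiom for a generalized confluence (Geach) condition; its first-order frame correspondent is ∀x ∀y ∀z ((xR²y ∧ xR²z) → ∃w (yRw ∧ zRw)).
F1: fails — 2R²1, 2R²1 but no w with 1Rw and 1Rw.
F2: ✓.
F3: fails — xR²w, xR²x but no t with wRt and xRt.
F4: fails — vR²s, vR²t but no w with sRw and tRw.
F5: fails — uR²s, uR²u but no w* with sRw* and uRw*.
Valid on: F2.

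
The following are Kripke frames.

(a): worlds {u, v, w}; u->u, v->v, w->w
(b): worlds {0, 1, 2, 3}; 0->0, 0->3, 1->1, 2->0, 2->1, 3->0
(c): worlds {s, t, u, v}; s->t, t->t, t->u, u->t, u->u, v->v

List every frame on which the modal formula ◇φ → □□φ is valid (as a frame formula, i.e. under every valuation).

(a)

The schema corresponds to a generalized confluence (Geach) condition: ∀x ∀y ∀z ((xRy ∧ xR²z) → ∃w (y = w ∧ z = w)).
(a): satisfies the condition.
(b): fails — 0R0, 0R²3 but 0 ≠ 3.
(c): fails — sRt, sR²u but t ≠ u.
Valid on: (a).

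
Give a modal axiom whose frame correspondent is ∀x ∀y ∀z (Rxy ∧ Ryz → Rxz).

□q → □□q

This is transitivity; the standard corresponding axiom is 4: □q → □□q.
Suppose □q→□□q is valid. Take Rxy, Ryz and set V(q)={w : Rxw}. Then □q at x, so □□q at x, so □q at y, so q at z, i.e. Rxz.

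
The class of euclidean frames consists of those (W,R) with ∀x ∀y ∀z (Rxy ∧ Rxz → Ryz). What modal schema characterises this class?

◇r → □◇r

The condition is the Euclidean property. The 5 schema ◇r → □◇r defines it.
Suppose ◇r→□◇r is valid. Take Rxy, Rxz and set V(r)={y}. Then ◇r at x, so □◇r at x, so ◇r at z, so some w with Rzw has r; w=y, i.e. Rzy. By symmetry of the argument, Ryz.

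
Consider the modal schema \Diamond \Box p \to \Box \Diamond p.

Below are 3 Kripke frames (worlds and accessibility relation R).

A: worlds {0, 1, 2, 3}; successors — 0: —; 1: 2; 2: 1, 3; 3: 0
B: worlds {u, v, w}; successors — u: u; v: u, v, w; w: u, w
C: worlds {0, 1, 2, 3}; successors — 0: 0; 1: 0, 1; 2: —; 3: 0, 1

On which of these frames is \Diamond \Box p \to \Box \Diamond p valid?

Frame correspondent (Sahlqvist): \forall x \forall y \forall z (Rxy \wedge Rxz \to \exists w (Ryw \wedge Rzw)) — i.e. convergence.
A: fails — R23 and R21 but 3 and 1 have no common successor.
B: satisfies the condition.
C: satisfies the condition.

B, C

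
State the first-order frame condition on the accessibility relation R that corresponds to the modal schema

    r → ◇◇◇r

This is a Sahlqvist (Geach-type) schema ◇^0□^0r → □^0◇^3r.
Minimal-valuation argument: fix x; take any y with xR^0y and any z with xR^0z. Set V(r) to the set of worlds R-reachable from y in exactly 0 steps. Then □^0r holds at y, so the antecedent holds at x; validity forces ◇^3r at z, giving a w with zR^3w and yR^0w.
First-order correspondent: ∀x ∃w (x = w ∧ xR³w).

∀x ∃w (x = w ∧ xR³w)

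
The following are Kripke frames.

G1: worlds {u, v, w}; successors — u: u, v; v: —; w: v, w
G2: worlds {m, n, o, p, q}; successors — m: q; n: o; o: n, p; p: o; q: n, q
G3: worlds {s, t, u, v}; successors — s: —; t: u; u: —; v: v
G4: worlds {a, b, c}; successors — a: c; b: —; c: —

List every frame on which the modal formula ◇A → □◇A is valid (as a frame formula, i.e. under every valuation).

none

The schema corresponds to the Euclidean property: ∀x ∀y ∀z (Rxy ∧ Rxz → Ryz).
G1: fails — Ruv and Ruv but not Rvv.
G2: fails — Rno and Rno but not Roo.
G3: fails — Rtu and Rtu but not Ruu.
G4: fails — Rac and Rac but not Rcc.
Valid on no frame.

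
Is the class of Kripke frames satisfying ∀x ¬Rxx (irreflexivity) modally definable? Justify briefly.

Any modally definable frame class is closed under surjective bounded morphisms.
The 5-cycle (worlds s,t,u,v,w with s→t→u→v→w→s) is irreflexive, and the map sending every world to a single reflexive point • is a surjective bounded morphism (forth: every edge maps to (•,•); back: every world has a successor). So any modal formula valid on the 5-cycle is also valid on the reflexive point, which is not irreflexive.
Hence irreflexivity is not modally definable.

Not definable by any modal formula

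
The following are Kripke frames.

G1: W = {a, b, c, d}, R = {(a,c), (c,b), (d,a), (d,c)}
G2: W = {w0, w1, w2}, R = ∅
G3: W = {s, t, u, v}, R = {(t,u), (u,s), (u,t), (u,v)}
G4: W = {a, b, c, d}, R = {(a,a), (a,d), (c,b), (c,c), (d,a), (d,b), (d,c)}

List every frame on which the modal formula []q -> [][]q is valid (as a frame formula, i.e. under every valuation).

G2

This is the axiom for transitivity; its first-order frame correspondent is forall x forall y forall z (Rxy & Ryz -> Rxz).
G1: fails — Rac and Rcb but not Rab.
G2: holds.
G3: fails — Rtu and Rus but not Rts.
G4: fails — Rad and Rdc but not Rac.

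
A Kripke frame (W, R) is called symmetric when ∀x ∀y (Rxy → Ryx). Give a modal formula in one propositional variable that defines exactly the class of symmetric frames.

s → □◇s

This is symmetry; the standard corresponding axiom is B: s → □◇s.
Suppose s→□◇s is valid. Take Rxy and set V(s)={x}. Then s at x, so □◇s at x, so ◇s at y, so some z with Ryz has s; z=x, i.e. Ryx.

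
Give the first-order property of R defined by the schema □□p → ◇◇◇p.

∀x ∃w (xR²w ∧ xR³w)

This is a Sahlqvist (Geach-type) schema ◇^0□^2p → □^0◇^3p.
First-order correspondent: ∀x ∃w (xR²w ∧ xR³w).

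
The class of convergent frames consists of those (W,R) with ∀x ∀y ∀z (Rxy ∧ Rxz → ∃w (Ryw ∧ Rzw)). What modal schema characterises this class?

A defining formula is ◇□p → □◇p (the .2 axiom).
Suppose ◇□p→□◇p is valid. Take Rxy, Rxz and set V(p)={w : Ryw}. Then □p at y so ◇□p at x, so □◇p at x, so ◇p at z, giving w with Rzw and Ryw.

◇□p → □◇p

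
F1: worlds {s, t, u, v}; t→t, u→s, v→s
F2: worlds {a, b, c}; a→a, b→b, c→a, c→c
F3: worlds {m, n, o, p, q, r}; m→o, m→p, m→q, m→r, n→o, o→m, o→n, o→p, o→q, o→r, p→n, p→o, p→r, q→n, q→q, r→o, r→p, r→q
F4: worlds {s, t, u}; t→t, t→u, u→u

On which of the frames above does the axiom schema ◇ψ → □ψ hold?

F1

The schema corresponds to partial functionality: ∀x ∀y ∀z (Rxy ∧ Rxz → y = z).
F1: ✓.
F2: fails — c sees both a and c.
F3: fails — m sees both o and p.
F4: fails — t sees both t and u.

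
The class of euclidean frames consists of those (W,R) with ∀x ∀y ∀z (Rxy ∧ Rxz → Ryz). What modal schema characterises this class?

◇q → □◇q

This is the Euclidean property; the standard corresponding axiom is 5: ◇q → □◇q.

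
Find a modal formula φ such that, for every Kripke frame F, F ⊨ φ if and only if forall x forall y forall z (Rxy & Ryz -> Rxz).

□s → □□s

The condition is transitivity. The 4 schema □s → □□s defines it.
Suppose □s→□□s is valid. Take Rxy, Ryz and set V(s)={w : Rxw}. Then □s at x, so □□s at x, so □s at y, so s at z, i.e. Rxz.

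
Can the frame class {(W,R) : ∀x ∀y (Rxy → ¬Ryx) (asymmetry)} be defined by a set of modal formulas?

Modal frame validity is preserved under surjective bounded morphisms.
The 5-cycle (worlds 0,1,2,3,4 with 0→1→2→3→4→0) is asymmetric. Mapping every world to a single reflexive point • is a surjective bounded morphism, and the reflexive point is not asymmetric (R•• but asymmetry requires ¬R••).
So the class is not modally definable.

No — not modally definable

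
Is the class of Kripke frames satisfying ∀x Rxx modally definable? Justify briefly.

This is a Sahlqvist condition; the T axiom □q → q defines it.
Suppose □q→q is valid. At any x set V(q)={w : Rxw}. Then □q holds at x, so q holds at x, i.e. Rxx.

Yes, by □q → q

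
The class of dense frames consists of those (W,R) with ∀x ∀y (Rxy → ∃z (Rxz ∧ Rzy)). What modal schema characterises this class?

□□q → □q

A defining formula is □□q → □q (the C4 axiom).
Suppose □□q→□q is valid. Take Rxy and set V(q)={w : xR²w}. Then □□q at x, so □q at x, so q at y, i.e. ∃z(Rxz∧Rzy).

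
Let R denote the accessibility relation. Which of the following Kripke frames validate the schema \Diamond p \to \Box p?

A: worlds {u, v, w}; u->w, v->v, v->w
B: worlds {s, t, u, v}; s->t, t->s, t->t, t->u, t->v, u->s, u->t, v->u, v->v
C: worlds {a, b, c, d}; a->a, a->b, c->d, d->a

The schema corresponds to partial functionality: \forall x \forall y \forall z (Rxy \wedge Rxz \to y = z).
A: fails — v sees both v and w.
B: fails — t sees both s and t.
C: fails — a sees both a and b.

none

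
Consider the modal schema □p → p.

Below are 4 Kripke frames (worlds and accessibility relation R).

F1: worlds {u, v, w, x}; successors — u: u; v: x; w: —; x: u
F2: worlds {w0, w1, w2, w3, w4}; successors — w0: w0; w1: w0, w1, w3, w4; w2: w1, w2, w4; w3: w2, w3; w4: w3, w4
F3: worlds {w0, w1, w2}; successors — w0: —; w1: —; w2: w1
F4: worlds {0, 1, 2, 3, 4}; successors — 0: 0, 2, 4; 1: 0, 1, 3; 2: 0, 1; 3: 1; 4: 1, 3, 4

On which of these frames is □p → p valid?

This is the axiom for reflexivity; its first-order frame correspondent is ∀x Rxx.
F1: fails — world v does not see itself.
F2: condition met.
F3: fails — world w0 does not see itself.
F4: fails — world 2 does not see itself.

F2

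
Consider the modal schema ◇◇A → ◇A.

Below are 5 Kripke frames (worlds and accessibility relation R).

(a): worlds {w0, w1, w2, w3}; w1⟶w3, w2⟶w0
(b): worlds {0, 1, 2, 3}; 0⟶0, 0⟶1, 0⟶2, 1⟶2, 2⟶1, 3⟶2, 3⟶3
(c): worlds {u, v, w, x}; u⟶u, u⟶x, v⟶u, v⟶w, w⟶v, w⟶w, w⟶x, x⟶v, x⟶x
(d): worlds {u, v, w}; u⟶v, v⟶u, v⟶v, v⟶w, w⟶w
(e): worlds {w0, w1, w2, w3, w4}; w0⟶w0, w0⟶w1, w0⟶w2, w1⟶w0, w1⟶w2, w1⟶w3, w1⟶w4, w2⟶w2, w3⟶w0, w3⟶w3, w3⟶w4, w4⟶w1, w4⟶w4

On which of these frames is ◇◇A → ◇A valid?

This is the axiom for transitivity; its first-order frame correspondent is ∀x ∀y ∀z (Rxy ∧ Ryz → Rxz).
(a): ✓.
(b): fails — R32 and R21 but not R31.
(c): fails — Rvw and Rwx but not Rvx.
(d): fails — Ruv and Rvw but not Ruw.
(e): fails — Rw1w0 and Rw0w1 but not Rw1w1.

(a)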